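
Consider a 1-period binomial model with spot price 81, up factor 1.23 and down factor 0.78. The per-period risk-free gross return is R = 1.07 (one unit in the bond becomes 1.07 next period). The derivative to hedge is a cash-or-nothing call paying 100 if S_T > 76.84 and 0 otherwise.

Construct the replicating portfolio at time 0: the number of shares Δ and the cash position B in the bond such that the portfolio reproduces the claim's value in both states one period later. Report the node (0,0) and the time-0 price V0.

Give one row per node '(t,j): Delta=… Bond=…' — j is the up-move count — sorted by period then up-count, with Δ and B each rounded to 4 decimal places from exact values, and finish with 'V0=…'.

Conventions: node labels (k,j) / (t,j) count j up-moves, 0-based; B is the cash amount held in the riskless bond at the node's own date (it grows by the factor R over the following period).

(0,0): Delta=2.7435 Bond=-161.9938
V0=60.2285

Under the risk-neutral measure, an up-move has probability p* = (R−d)/(u−d) = 0.6444 and values discount at R = 1.07.
Expiry values: V(1,0)=0.0000, V(1,1)=100.0000
  t=0,j=0: stock 81.0000 → up 99.6300 (V=100.0000), down 63.1800 (V=0.0000). Price 60.2285; hedge Δ=2.7435, bond B=-161.9938.
Verification: the root portfolio costs Δ(0,0)·S0 + B(0,0) = 60.2285, matching V0.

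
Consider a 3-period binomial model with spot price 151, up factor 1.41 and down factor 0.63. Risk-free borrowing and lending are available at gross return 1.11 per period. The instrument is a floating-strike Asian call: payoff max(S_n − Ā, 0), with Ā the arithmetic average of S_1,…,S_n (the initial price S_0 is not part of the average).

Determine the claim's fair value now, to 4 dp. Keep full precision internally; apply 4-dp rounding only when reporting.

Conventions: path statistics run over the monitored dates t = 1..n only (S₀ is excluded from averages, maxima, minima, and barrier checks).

With p* = (R−d)/(u−d) = 0.6154, sum probability × payoff across the paths and divide by R^3.
Enumerate all 2^3 = 8 price paths (U = up ×1.41, D = down ×0.63); each path with k up-moves has probability p*^k·(1−p*)^(3−k).
DDD: Ā=64.2730, payoff=0.0000, prob=0.056896
UDD: Ā=143.8491, payoff=0.0000, prob=0.091033
DUD: Ā=104.5891, payoff=0.0000, prob=0.091033
UUD: Ā=234.0804, payoff=0.0000, prob=0.145653
DDU: Ā=79.8553, payoff=4.6487, prob=0.091033
UDU: Ā=178.7238, payoff=10.4042, prob=0.145653
DUU: Ā=139.4638, payoff=49.6642, prob=0.145653
UUU: Ā=312.1332, payoff=111.1532, prob=0.233045
Price = Σ prob·payoff / R^3 = 35.076046 / 1.367631 = 25.6473

price = 25.6473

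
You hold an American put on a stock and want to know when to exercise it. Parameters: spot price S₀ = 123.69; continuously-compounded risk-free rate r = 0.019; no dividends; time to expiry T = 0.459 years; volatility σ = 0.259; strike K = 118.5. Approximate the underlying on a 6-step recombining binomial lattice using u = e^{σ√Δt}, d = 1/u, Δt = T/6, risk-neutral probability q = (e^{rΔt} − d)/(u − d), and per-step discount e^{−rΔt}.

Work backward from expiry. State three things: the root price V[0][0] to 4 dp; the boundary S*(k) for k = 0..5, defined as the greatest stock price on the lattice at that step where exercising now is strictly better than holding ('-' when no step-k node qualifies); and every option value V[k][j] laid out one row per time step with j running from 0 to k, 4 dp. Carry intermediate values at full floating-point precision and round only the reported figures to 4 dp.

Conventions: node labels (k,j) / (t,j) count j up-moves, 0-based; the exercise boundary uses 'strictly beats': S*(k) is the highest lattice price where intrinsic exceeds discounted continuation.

price = 5.9345
boundary = - - - - 92.8732 99.7703
tree:
5.9345
9.0788 2.7086
13.4303 4.6169 0.7481
19.0477 7.6756 1.4755 0.0000
25.6268 12.3175 2.9101 0.0000 0.0000
32.0472 18.7297 5.7396 0.0000 0.0000 0.0000
38.0237 25.6268 11.3203 0.0000 0.0000 0.0000 0.0000

params: Δt=0.07650 u=1.07426 d=0.93087 q=0.49224 e^(-rΔt)=0.99855
t_6 payoffs: 38.0237 25.6268 11.3203 0.0000 0.0000 0.0000 0.0000
t_5: node(5,0) S=86.4528 payoff=32.0472 vs cont=31.8750 → 32.0472 [stop]  node(5,1) S=99.7703 payoff=18.7297 vs cont=18.5576 → 18.7297 [stop]  node(5,2) S=115.1393 payoff=3.3607 vs cont=5.7396 → 5.7396 [wait]  node(5,3) S=132.8757 payoff=0.0000 vs cont=0.0000 → 0.0000 [wait]  node(5,4) S=153.3443 payoff=0.0000 vs cont=0.0000 → 0.0000 [wait]  node(5,5) S=176.9660 payoff=0.0000 vs cont=0.0000 → 0.0000 [wait]  ⇒ S*(5)=99.7703
t_4: node(4,0) S=92.8732 payoff=25.6268 vs cont=25.4547 → 25.6268 [stop]  node(4,1) S=107.1797 payoff=11.3203 vs cont=12.3175 → 12.3175 [wait]  node(4,2) S=123.6900 payoff=0.0000 vs cont=2.9101 → 2.9101 [wait]  node(4,3) S=142.7436 payoff=0.0000 vs cont=0.0000 → 0.0000 [wait]  node(4,4) S=164.7323 payoff=0.0000 vs cont=0.0000 → 0.0000 [wait]  ⇒ S*(4)=92.8732
t_3: node(3,0) S=99.7703 payoff=18.7297 vs cont=19.0477 → 19.0477 [wait]  node(3,1) S=115.1393 payoff=3.3607 vs cont=7.6756 → 7.6756 [wait]  node(3,2) S=132.8757 payoff=0.0000 vs cont=1.4755 → 1.4755 [wait]  node(3,3) S=153.3443 payoff=0.0000 vs cont=0.0000 → 0.0000 [wait]  ⇒ S*(3)=-
t_2: node(2,0) S=107.1797 payoff=11.3203 vs cont=13.4303 → 13.4303 [wait]  node(2,1) S=123.6900 payoff=0.0000 vs cont=4.6169 → 4.6169 [wait]  node(2,2) S=142.7436 payoff=0.0000 vs cont=0.7481 → 0.7481 [wait]  ⇒ S*(2)=-
t_1: node(1,0) S=115.1393 payoff=3.3607 vs cont=9.0788 → 9.0788 [wait]  node(1,1) S=132.8757 payoff=0.0000 vs cont=2.7086 → 2.7086 [wait]  ⇒ S*(1)=-
t_0: node(0,0) S=123.6900 payoff=0.0000 vs cont=5.9345 → 5.9345 [wait]  ⇒ S*(0)=-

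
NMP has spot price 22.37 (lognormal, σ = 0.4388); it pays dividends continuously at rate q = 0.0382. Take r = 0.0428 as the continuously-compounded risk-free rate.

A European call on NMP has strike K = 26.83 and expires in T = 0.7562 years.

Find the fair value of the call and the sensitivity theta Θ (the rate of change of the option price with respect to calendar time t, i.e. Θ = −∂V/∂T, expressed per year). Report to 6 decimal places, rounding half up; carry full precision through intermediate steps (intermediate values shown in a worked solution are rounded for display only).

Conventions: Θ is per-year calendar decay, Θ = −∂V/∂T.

σ√T = 0.4388·√0.7562 = 0.381579
d₁ = (ln(S/K) + (r−q+σ²/2)T) / (σ√T) = (ln(22.37/26.83) + (0.0428−0.0382+0.4388²/2)·0.7562) / 0.381579 = (-0.181800 + 0.076280) / 0.381579 = -0.276535
d₂ = d₁ − σ√T = -0.276535 − 0.381579 = -0.658114
e^{−rT} = 0.968153
e^{−qT} = 0.971526
N(d₁) = 0.391069,  N(d₂) = 0.255232
Call price V = S·e^{−qT}·N(d₁) − K·e^{−rT}·N(d₂) = 8.499114 − 6.629800 = 1.869315
φ(d₁) = (1/√(2π))·e^{−d₁²/2} = 0.383976
Θ = −S·e^{−qT}·φ(d₁)·σ/(2√T) + q·S·e^{−qT}·N(d₁) − r·K·e^{−rT}·N(d₂) = −2.105442 + 0.324666 − 0.283755 = -2.064532

price = 1.869315
Θ = -2.064532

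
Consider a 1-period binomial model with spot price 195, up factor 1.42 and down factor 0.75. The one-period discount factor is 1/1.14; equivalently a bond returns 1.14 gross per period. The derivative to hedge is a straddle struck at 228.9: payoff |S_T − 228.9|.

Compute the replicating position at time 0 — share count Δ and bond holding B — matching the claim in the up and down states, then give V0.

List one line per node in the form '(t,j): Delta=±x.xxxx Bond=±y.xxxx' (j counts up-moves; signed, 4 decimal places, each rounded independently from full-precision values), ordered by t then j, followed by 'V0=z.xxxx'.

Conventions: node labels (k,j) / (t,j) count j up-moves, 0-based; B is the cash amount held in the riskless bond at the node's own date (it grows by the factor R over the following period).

Risk-neutral probability p* = (R−d)/(u−d) = (1.14−0.75)/(1.42−0.75) = 0.5821.
At maturity the claim pays: V(1,0)=82.6500, V(1,1)=48.0000
  t=0,j=0: stock 195.0000 → up 276.9000 (V=48.0000), down 146.2500 (V=82.6500). Price 54.8075; hedge Δ=-0.2652, bond B=106.5240.
As a check, the time-0 holding Δ(0,0)·S0 + B(0,0) comes to 54.8075 — exactly V0.

(0,0): Delta=-0.2652 Bond=106.5240
V0=54.8075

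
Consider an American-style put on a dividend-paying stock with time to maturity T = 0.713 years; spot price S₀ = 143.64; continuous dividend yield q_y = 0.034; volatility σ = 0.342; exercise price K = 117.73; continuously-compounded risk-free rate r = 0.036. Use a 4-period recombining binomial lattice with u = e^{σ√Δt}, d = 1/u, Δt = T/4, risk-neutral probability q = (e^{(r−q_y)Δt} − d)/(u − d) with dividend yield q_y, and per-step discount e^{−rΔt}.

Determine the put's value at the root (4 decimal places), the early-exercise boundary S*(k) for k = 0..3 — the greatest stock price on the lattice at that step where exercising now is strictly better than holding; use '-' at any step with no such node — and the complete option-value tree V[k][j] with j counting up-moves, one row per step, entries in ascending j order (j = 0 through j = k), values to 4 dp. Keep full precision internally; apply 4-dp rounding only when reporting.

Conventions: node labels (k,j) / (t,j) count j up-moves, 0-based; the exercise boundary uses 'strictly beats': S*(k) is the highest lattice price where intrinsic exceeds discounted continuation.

params: Δt=0.17825 u=1.15534 d=0.86555 q=0.46520 e^(-rΔt)=0.99360
t_4 payoffs: 37.1101 10.1185 0.0000 0.0000 0.0000
t_3: node(3,0) S=93.1430 payoff=24.5870 vs cont=24.3967 → 24.5870 [stop]  node(3,1) S=124.3275 payoff=0.0000 vs cont=5.3768 → 5.3768 [wait]  node(3,2) S=165.9525 payoff=0.0000 vs cont=0.0000 → 0.0000 [wait]  node(3,3) S=221.5136 payoff=0.0000 vs cont=0.0000 → 0.0000 [wait]  ⇒ S*(3)=93.1430
t_2: node(2,0) S=107.6115 payoff=10.1185 vs cont=15.5504 → 15.5504 [wait]  node(2,1) S=143.6400 payoff=0.0000 vs cont=2.8571 → 2.8571 [wait]  node(2,2) S=191.7309 payoff=0.0000 vs cont=0.0000 → 0.0000 [wait]  ⇒ S*(2)=-
t_1: node(1,0) S=124.3275 payoff=0.0000 vs cont=9.5838 → 9.5838 [wait]  node(1,1) S=165.9525 payoff=0.0000 vs cont=1.5182 → 1.5182 [wait]  ⇒ S*(1)=-
t_0: node(0,0) S=143.6400 payoff=0.0000 vs cont=5.7945 → 5.7945 [wait]  ⇒ S*(0)=-

price = 5.7945
boundary = - - - 93.1430
tree:
5.7945
9.5838 1.5182
15.5504 2.8571 0.0000
24.5870 5.3768 0.0000 0.0000
37.1101 10.1185 0.0000 0.0000 0.0000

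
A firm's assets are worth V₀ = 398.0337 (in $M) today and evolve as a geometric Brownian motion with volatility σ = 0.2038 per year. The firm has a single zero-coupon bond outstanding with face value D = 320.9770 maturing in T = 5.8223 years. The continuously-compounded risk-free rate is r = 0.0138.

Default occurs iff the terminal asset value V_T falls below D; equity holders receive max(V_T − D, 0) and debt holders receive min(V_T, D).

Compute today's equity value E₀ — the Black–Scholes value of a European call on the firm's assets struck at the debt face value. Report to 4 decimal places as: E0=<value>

Apply the equity-as-call identities (strike 320.9770, horizon 5.8223 years):
d₁ = [ln(V₀/D) + (r + σ²/2)T] / (σ√T)
   = [ln(398.0337/320.9770) + (0.0138 + 0.5·0.2038²)·5.8223] / (0.2038·√5.8223)
   = [0.215167 + 0.201261] / 0.491758 = 0.846815
d₂ = d₁ − σ√T = 0.846815 − 0.491758 = 0.355057
N(d₁) = 0.801451,  N(d₂) = 0.638726,  e^(−rT) = 0.922795
E₀ = V₀·N(d₁) − D·e^(−rT)·N(d₂)
   = 398.0337·0.801451 − 320.9770·0.922795·0.638726 = 129.816149

E0=129.8161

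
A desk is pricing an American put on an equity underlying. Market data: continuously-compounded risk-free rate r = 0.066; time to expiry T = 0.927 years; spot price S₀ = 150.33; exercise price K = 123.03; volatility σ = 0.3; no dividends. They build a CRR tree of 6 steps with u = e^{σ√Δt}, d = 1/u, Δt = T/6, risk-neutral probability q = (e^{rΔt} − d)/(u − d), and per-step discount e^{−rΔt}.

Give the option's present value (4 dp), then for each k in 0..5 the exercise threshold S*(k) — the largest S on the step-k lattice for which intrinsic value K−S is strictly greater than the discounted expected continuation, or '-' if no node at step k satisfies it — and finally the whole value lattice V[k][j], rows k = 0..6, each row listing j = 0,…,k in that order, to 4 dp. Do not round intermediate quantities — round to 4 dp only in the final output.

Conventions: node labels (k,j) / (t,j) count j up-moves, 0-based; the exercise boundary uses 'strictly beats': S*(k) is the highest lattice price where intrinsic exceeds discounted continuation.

price = 4.0684
boundary = - - - - 93.7991 105.5384
tree:
4.0684
6.9704 1.4046
11.6571 2.6766 0.2296
18.8793 5.0584 0.4771 0.0000
29.2309 9.4646 0.9916 0.0000 0.0000
39.6644 17.4916 2.0609 0.0000 0.0000 0.0000
48.9374 29.2309 4.2831 0.0000 0.0000 0.0000 0.0000

params: Δt=0.15450 u=1.12515 d=0.88877 q=0.51391 e^(-rΔt)=0.98985
t_6 payoffs: 48.9374 29.2309 4.2831 0.0000 0.0000 0.0000 0.0000
t_5: node(5,0) S=83.3656 payoff=39.6644 vs cont=38.4163 → 39.6644 [stop]  node(5,1) S=105.5384 payoff=17.4916 vs cont=16.2435 → 17.4916 [stop]  node(5,2) S=133.6084 payoff=0.0000 vs cont=2.0609 → 2.0609 [wait]  node(5,3) S=169.1443 payoff=0.0000 vs cont=0.0000 → 0.0000 [wait]  node(5,4) S=214.1317 payoff=0.0000 vs cont=0.0000 → 0.0000 [wait]  node(5,5) S=271.0844 payoff=0.0000 vs cont=0.0000 → 0.0000 [wait]  ⇒ S*(5)=105.5384
t_4: node(4,0) S=93.7991 payoff=29.2309 vs cont=27.9828 → 29.2309 [stop]  node(4,1) S=118.7469 payoff=4.2831 vs cont=9.4646 → 9.4646 [wait]  node(4,2) S=150.3300 payoff=0.0000 vs cont=0.9916 → 0.9916 [wait]  node(4,3) S=190.3133 payoff=0.0000 vs cont=0.0000 → 0.0000 [wait]  node(4,4) S=240.9310 payoff=0.0000 vs cont=0.0000 → 0.0000 [wait]  ⇒ S*(4)=93.7991
t_3: node(3,0) S=105.5384 payoff=17.4916 vs cont=18.8793 → 18.8793 [wait]  node(3,1) S=133.6084 payoff=0.0000 vs cont=5.0584 → 5.0584 [wait]  node(3,2) S=169.1443 payoff=0.0000 vs cont=0.4771 → 0.4771 [wait]  node(3,3) S=214.1317 payoff=0.0000 vs cont=0.0000 → 0.0000 [wait]  ⇒ S*(3)=-
t_2: node(2,0) S=118.7469 payoff=4.2831 vs cont=11.6571 → 11.6571 [wait]  node(2,1) S=150.3300 payoff=0.0000 vs cont=2.6766 → 2.6766 [wait]  node(2,2) S=190.3133 payoff=0.0000 vs cont=0.2296 → 0.2296 [wait]  ⇒ S*(2)=-
t_1: node(1,0) S=133.6084 payoff=0.0000 vs cont=6.9704 → 6.9704 [wait]  node(1,1) S=169.1443 payoff=0.0000 vs cont=1.4046 → 1.4046 [wait]  ⇒ S*(1)=-
t_0: node(0,0) S=150.3300 payoff=0.0000 vs cont=4.0684 → 4.0684 [wait]  ⇒ S*(0)=-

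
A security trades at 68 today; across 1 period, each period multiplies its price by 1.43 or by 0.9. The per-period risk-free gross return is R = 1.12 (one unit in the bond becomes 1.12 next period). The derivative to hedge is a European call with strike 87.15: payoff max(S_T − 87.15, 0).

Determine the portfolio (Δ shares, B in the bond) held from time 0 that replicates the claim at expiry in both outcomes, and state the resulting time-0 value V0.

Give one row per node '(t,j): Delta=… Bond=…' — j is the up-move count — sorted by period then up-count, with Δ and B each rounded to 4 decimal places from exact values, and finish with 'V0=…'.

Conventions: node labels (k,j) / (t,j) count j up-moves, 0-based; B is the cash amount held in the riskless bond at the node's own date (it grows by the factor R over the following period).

(0,0): Delta=0.2800 Bond=-15.2982
V0=3.7396

The replicating-portfolio and risk-neutral prices coincide; use p* = (1.12−0.9)/(1.43−0.9) = 0.4151 for the latter.
At maturity the claim pays: V(1,0)=0.0000, V(1,1)=10.0900
  t=0,j=0: stock 68.0000 → up 97.2400 (V=10.0900), down 61.2000 (V=0.0000). Price 3.7396; hedge Δ=0.2800, bond B=-15.2982.
Verification: the root portfolio costs Δ(0,0)·S0 + B(0,0) = 3.7396, matching V0.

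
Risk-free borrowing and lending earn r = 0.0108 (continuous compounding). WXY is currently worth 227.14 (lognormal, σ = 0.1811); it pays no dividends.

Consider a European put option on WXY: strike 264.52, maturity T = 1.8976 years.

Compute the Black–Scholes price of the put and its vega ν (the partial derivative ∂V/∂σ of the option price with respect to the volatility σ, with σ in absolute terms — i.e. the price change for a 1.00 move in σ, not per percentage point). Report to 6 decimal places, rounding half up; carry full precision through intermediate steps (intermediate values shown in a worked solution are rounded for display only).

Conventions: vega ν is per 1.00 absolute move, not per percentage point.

price = 43.415614
ν = 115.053022

σ√T = 0.1811·√1.8976 = 0.249471
d₁ = (ln(S/K) + (r+σ²/2)T) / (σ√T) = (ln(227.14/264.52) + (0.0108+0.1811²/2)·1.8976) / 0.249471 = (-0.152350 + 0.051612) / 0.249471 = -0.403807
d₂ = d₁ − σ√T = -0.403807 − 0.249471 = -0.653278
e^{−rT} = 0.979714
N(−d₁) = 0.656823,  N(−d₂) = 0.743211
Put price V = K·e^{−rT}·N(−d₂) − S·N(−d₁) = 192.606290 − 149.190676 = 43.415614
φ(d₁) = (1/√(2π))·e^{−d₁²/2} = 0.367707
ν = S·φ(d₁)·√T = 115.053022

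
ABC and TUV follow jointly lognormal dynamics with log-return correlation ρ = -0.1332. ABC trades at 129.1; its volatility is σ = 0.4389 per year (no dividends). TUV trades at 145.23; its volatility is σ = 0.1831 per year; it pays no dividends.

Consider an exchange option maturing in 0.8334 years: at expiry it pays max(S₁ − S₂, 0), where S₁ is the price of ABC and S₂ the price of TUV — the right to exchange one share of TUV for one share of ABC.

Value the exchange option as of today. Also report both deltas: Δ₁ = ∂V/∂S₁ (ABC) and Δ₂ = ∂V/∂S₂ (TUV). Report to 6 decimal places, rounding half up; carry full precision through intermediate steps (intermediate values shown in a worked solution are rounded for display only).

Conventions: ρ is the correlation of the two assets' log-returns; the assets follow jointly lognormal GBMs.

exchange price = 17.386666
Δ1 = 0.487206
Δ2 = -0.313376

σ_eff = √(σ₁² + σ₂² − 2ρσ₁σ₂) = √(0.4389² + 0.1831² − 2·-0.1332·0.4389·0.1831) = 0.497561
d₁ = (ln(S₁/S₂) + (q₂ − q₁ + σ_eff²/2)T) / (σ_eff√T) = (ln(129.1/145.23) + (0.0 − 0.0 + 0.123784)·0.8334) / 0.454228 = -0.032077
d₂ = d₁ − σ_eff√T = -0.032077 − 0.454228 = -0.486304
N(d₁) = 0.487206,  N(d₂) = 0.313376
V = S₁·e^{−q₁T}·N(d₁) − S₂·e^{−q₂T}·N(d₂) = 62.898230 − 45.511565 = 17.386666
Key observation: r never enters — measured in units of TUV, the claim is a call on S₁/S₂ struck at 1, so only the dividend yields and σ_eff matter.
Δ₁ = e^{−q₁T}·N(d₁) = 0.487206;  Δ₂ = −e^{−q₂T}·N(d₂) = -0.313376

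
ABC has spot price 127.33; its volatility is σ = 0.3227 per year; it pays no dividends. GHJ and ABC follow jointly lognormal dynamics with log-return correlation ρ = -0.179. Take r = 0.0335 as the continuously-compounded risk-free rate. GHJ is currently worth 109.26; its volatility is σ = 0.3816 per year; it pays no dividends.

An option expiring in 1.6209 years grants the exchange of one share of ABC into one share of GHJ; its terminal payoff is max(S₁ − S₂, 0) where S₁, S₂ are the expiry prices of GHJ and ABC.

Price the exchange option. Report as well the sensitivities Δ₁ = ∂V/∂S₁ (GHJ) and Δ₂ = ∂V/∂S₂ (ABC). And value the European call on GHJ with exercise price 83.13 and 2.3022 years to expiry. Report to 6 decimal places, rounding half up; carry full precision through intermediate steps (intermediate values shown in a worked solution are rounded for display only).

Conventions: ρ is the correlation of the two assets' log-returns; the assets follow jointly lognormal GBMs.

exchange price = 23.649117
Δ1 = 0.549063
Δ2 = -0.285412
price(GHJ call K=83.13) = 40.981195

σ_eff = √(σ₁² + σ₂² − 2ρσ₁σ₂) = √(0.3816² + 0.3227² − 2·-0.179·0.3816·0.3227) = 0.542069
d₁ = (ln(S₁/S₂) + (q₂ − q₁ + σ_eff²/2)T) / (σ_eff√T) = (ln(109.26/127.33) + (0.0 − 0.0 + 0.146919)·1.6209) / 0.690133 = 0.123295
d₂ = d₁ − σ_eff√T = 0.123295 − 0.690133 = -0.566838
N(d₁) = 0.549063,  N(d₂) = 0.285412
V = S₁·e^{−q₁T}·N(d₁) − S₂·e^{−q₂T}·N(d₂) = 59.990648 − 36.341531 = 23.649117
Δ₁ = e^{−q₁T}·N(d₁) = 0.549063;  Δ₂ = −e^{−q₂T}·N(d₂) = -0.285412
[vanilla: GHJ call K=83.13]
σ√T = 0.3816·√2.3022 = 0.579002
d₁ = (ln(S/K) + (r+σ²/2)T) / (σ√T) = (ln(109.26/83.13) + (0.0335+0.3816²/2)·2.3022) / 0.579002 = (0.273325 + 0.244745) / 0.579002 = 0.894764
d₂ = d₁ − σ√T = 0.894764 − 0.579002 = 0.315762
e^{−rT} = 0.925775
N(d₁) = 0.814543,  N(d₂) = 0.623909
price = S·N(d₁) − K·e^{−rT}·N(d₂) = 88.997009 − 48.015813 = 40.981195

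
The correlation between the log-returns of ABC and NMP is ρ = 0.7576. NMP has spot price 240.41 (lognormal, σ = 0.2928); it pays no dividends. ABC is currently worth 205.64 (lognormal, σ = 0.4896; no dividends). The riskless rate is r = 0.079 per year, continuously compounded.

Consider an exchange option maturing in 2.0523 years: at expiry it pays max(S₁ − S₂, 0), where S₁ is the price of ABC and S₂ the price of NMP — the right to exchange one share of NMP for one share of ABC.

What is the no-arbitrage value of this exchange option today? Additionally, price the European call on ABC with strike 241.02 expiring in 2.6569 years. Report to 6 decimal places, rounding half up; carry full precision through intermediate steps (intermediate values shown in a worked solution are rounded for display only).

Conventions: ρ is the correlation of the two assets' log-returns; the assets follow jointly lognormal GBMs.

σ_eff = √(σ₁² + σ₂² − 2ρσ₁σ₂) = √(0.4896² + 0.2928² − 2·0.7576·0.4896·0.2928) = 0.328981
d₁ = (ln(S₁/S₂) + (q₂ − q₁ + σ_eff²/2)T) / (σ_eff√T) = (ln(205.64/240.41) + (0.0 − 0.0 + 0.054114)·2.0523) / 0.471294 = -0.095821
d₂ = d₁ − σ_eff√T = -0.095821 − 0.471294 = -0.567115
N(d₁) = 0.461831,  N(d₂) = 0.285318
V = S₁·e^{−q₁T}·N(d₁) − S₂·e^{−q₂T}·N(d₂) = 94.970997 − 68.593327 = 26.377670
[vanilla: ABC call K=241.02]
σ√T = 0.4896·√2.6569 = 0.798048
d₁ = (ln(S/K) + (r+σ²/2)T) / (σ√T) = (ln(205.64/241.02) + (0.079+0.4896²/2)·2.6569) / 0.798048 = (-0.158753 + 0.528335) / 0.798048 = 0.463108
d₂ = d₁ − σ√T = 0.463108 − 0.798048 = -0.334940
e^{−rT} = 0.810669
N(d₁) = 0.678357,  N(d₂) = 0.368835
price = S·N(d₁) − K·e^{−rT}·N(d₂) = 139.497248 − 72.065799 = 67.431449

exchange price = 26.377670
price(ABC call K=241.02) = 67.431449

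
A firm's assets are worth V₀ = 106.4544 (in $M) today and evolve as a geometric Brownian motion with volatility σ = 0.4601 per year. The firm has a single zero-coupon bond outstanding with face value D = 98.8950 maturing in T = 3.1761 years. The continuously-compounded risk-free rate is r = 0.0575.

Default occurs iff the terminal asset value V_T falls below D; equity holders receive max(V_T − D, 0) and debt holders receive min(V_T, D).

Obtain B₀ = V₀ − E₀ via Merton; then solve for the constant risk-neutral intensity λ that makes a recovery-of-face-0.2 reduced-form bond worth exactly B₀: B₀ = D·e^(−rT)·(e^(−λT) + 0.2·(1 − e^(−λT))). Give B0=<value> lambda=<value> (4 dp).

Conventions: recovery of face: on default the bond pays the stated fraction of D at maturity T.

Apply the equity-as-call identities (strike 98.8950, horizon 3.1761 years):
d₁ = [ln(V₀/D) + (r + σ²/2)T] / (σ√T)
   = [ln(106.4544/98.8950) + (0.0575 + 0.5·0.4601²)·3.1761] / (0.4601·√3.1761)
   = [0.073658 + 0.518803] / 0.819973 = 0.722538
d₂ = d₁ − σ√T = 0.722538 − 0.819973 = -0.097435
N(d₁) = 0.765018,  N(d₂) = 0.461191,  e^(−rT) = 0.833080
E₀ = V₀·N(d₁) − D·e^(−rT)·N(d₂)
   = 106.4544·0.765018 − 98.8950·0.833080·0.461191 = 43.443230
B₀ = V₀ − E₀ = 106.4544 − 43.443230 = 63.011170
e^(−λT) = (B₀·e^(rT)/D − 0.2)/(1 − 0.2) = (63.0112·1.200365/98.8950 − 0.2)/0.8 = 0.70601957
λ = −ln(0.70601957)/3.1761 = 0.109604

B0=63.0112 lambda=0.1096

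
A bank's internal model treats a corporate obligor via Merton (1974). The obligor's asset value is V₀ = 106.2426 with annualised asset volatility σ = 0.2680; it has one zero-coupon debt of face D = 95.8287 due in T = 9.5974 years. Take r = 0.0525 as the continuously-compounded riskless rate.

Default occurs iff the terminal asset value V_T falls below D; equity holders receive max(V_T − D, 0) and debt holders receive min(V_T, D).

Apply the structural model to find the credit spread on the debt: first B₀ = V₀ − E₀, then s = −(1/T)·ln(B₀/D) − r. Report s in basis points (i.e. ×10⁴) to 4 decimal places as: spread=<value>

spread=163.3230

Work the structural quantities from V₀ = 106.2426 against face 95.8287:
d₁ = [ln(V₀/D) + (r + σ²/2)T] / (σ√T)
   = [ln(106.2426/95.8287) + (0.0525 + 0.5·0.2680²)·9.5974] / (0.2680·√9.5974)
   = [0.103163 + 0.848525] / 0.830255 = 1.146260
d₂ = d₁ − σ√T = 1.146260 − 0.830255 = 0.316005
N(d₁) = 0.874156,  N(d₂) = 0.624001,  e^(−rT) = 0.604192
E₀ = V₀·N(d₁) − D·e^(−rT)·N(d₂)
   = 106.2426·0.874156 − 95.8287·0.604192·0.624001 = 56.743669
B₀ = V₀ − E₀ = 106.2426 − 56.743669 = 49.498931
spread = −(1/T)·ln(B₀/D) − r = −(1/9.5974)·ln(49.498931/95.8287) − 0.0525 = 0.01633230
in basis points: 0.01633230 × 10⁴ = 163.3230 bp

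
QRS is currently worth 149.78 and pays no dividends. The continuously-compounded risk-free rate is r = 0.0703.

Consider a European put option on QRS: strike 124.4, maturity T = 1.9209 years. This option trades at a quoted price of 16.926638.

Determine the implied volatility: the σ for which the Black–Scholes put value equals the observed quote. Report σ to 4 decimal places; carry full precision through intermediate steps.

At σ = 0.4823 the Black–Scholes value reproduces the quote:
σ√T = 0.4823·√1.9209 = 0.668451
d₁ = (ln(S/K) + (r+σ²/2)T) / (σ√T) = (ln(149.78/124.4) + (0.0703+0.4823²/2)·1.9209) / 0.668451 = (0.185665 + 0.358453) / 0.668451 = 0.813998
d₂ = d₁ − σ√T = 0.813998 − 0.668451 = 0.145547
e^{−rT} = 0.873682
N(−d₁) = 0.207823,  N(−d₂) = 0.442139
V = K·e^{−rT}·N(−d₂) − S·N(−d₁) = 48.054360 − 31.127722 = 16.926638 (equal to the quote); since ∂V/∂σ > 0 for all σ, the implied volatility is unique

sigma = 0.4823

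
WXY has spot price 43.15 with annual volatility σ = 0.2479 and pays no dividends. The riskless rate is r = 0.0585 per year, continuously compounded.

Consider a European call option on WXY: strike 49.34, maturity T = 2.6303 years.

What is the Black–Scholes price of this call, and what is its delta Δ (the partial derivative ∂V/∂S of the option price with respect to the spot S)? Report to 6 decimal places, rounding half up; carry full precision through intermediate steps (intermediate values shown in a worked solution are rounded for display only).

σ√T = 0.2479·√2.6303 = 0.402049
d₁ = (ln(S/K) + (r+σ²/2)T) / (σ√T) = (ln(43.15/49.34) + (0.0585+0.2479²/2)·2.6303) / 0.402049 = (-0.134053 + 0.234694) / 0.402049 = 0.250322
d₂ = d₁ − σ√T = 0.250322 − 0.402049 = -0.151727
e^{−rT} = 0.857381
N(d₁) = 0.598831,  N(d₂) = 0.439701
Call price V = S·N(d₁) − K·e^{−rT}·N(d₂) = 25.839545 − 18.600753 = 7.238791
Δ = N(d₁) = 0.598831

price = 7.238791
Δ = 0.598831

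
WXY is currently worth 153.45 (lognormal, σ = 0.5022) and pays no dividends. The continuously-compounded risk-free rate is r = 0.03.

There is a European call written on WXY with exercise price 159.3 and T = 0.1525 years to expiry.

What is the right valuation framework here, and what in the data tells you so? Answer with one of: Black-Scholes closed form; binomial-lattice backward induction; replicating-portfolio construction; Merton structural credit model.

framework: Black-Scholes closed form

Key observation: the instrument is a plain European call (strike 159.3) on a lognormal asset; the exact continuous-time formula applies directly.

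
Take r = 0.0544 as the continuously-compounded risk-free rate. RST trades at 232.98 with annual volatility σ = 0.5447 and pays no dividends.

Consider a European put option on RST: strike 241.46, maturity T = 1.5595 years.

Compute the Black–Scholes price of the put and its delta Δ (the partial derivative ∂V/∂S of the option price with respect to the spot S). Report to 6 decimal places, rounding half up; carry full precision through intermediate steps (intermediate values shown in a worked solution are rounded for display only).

σ√T = 0.5447·√1.5595 = 0.680221
d₁ = (ln(S/K) + (r+σ²/2)T) / (σ√T) = (ln(232.98/241.46) + (0.0544+0.5447²/2)·1.5595) / 0.680221 = (-0.035751 + 0.316187) / 0.680221 = 0.412272
d₂ = d₁ − σ√T = 0.412272 − 0.680221 = -0.267949
e^{−rT} = 0.918662
N(−d₁) = 0.340070,  N(−d₂) = 0.605631
Put price V = K·e^{−rT}·N(−d₂) − S·N(−d₁) = 134.341135 − 79.229538 = 55.111597
Δ = −N(−d₁) = -0.340070

price = 55.111597
Δ = -0.340070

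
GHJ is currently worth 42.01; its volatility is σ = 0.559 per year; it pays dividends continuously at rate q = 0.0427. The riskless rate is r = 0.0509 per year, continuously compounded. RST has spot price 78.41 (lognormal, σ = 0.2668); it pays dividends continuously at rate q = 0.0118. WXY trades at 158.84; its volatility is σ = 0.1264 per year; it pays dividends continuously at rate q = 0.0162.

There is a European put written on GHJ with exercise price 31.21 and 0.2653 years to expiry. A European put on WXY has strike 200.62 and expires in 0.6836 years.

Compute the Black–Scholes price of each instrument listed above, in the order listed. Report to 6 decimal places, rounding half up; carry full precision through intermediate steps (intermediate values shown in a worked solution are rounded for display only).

[GHJ put K=31.21]
σ√T = 0.559·√0.2653 = 0.287926
d₁ = (ln(S/K) + (r−q+σ²/2)T) / (σ√T) = (ln(42.01/31.21) + (0.0509−0.0427+0.559²/2)·0.2653) / 0.287926 = (0.297169 + 0.043626) / 0.287926 = 1.183622
d₂ = d₁ − σ√T = 1.183622 − 0.287926 = 0.895696
e^{−rT} = 0.986587
e^{−qT} = 0.988736
N(−d₁) = 0.118281,  N(−d₂) = 0.185207
price = K·e^{−rT}·N(−d₂) − S·e^{−qT}·N(−d₁) = 5.702794 − 4.913027 = 0.789767
[WXY put K=200.62]
σ√T = 0.1264·√0.6836 = 0.104508
d₁ = (ln(S/K) + (r−q+σ²/2)T) / (σ√T) = (ln(158.84/200.62) + (0.0509−0.0162+0.1264²/2)·0.6836) / 0.104508 = (-0.233515 + 0.029182) / 0.104508 = -1.955200
d₂ = d₁ − σ√T = -1.955200 − 0.104508 = -2.059707
e^{−rT} = 0.965803
e^{−qT} = 0.988987
N(−d₁) = 0.974720,  N(−d₂) = 0.980287
price = K·e^{−rT}·N(−d₂) − S·e^{−qT}·N(−d₁) = 189.939797 − 153.119445 = 36.820352

price(GHJ put K=31.21) = 0.789767
price(WXY put K=200.62) = 36.820352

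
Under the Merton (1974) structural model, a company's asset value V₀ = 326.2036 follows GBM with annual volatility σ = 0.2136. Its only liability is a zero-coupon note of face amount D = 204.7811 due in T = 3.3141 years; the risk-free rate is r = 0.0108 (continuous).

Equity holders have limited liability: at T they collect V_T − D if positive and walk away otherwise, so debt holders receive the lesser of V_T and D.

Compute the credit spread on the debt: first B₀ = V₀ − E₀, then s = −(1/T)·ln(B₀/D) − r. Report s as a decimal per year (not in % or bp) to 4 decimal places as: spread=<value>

Work the structural quantities from V₀ = 326.2036 against face 204.7811:
d₁ = [ln(V₀/D) + (r + σ²/2)T] / (σ√T)
   = [ln(326.2036/204.7811) + (0.0108 + 0.5·0.2136²)·3.3141] / (0.2136·√3.3141)
   = [0.465580 + 0.111395] / 0.388852 = 1.483792
d₂ = d₁ − σ√T = 1.483792 − 0.388852 = 1.094941
N(d₁) = 0.931068,  N(d₂) = 0.863229,  e^(−rT) = 0.964841
E₀ = V₀·N(d₁) − D·e^(−rT)·N(d₂)
   = 326.2036·0.931068 − 204.7811·0.964841·0.863229 = 133.160028
B₀ = V₀ − E₀ = 326.2036 − 133.160028 = 193.043572
spread = −(1/T)·ln(B₀/D) − r = −(1/3.3141)·ln(193.043572/204.7811) − 0.0108 = 0.00701047

spread=0.0070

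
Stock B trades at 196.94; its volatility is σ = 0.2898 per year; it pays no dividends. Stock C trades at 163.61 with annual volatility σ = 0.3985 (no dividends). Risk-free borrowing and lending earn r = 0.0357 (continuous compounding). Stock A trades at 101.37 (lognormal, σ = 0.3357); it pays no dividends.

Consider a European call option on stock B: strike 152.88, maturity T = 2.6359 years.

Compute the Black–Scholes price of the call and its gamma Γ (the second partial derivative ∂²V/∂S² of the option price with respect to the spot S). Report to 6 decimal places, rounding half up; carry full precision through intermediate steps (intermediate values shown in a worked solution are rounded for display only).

price = 68.051269
Γ = 0.002681

σ√T = 0.2898·√2.6359 = 0.470503
d₁ = (ln(S/K) + (r+σ²/2)T) / (σ√T) = (ln(196.94/152.88) + (0.0357+0.2898²/2)·2.6359) / 0.470503 = (0.253246 + 0.204788) / 0.470503 = 0.973498
d₂ = d₁ − σ√T = 0.973498 − 0.470503 = 0.502995
e^{−rT} = 0.910190
N(d₁) = 0.834847,  N(d₂) = 0.692516
Call price V = S·N(d₁) − K·e^{−rT}·N(d₂) = 164.414783 − 96.363514 = 68.051269
φ(d₁) = (1/√(2π))·e^{−d₁²/2} = 0.248382
Γ = φ(d₁) / (S·σ·√T) = 0.002681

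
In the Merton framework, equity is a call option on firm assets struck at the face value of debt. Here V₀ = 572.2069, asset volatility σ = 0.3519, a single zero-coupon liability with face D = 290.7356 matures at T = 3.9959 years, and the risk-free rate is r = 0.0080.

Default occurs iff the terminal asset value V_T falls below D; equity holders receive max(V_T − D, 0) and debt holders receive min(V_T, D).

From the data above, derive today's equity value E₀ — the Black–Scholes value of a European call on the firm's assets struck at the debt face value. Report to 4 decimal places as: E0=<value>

E0=312.8961

Apply the equity-as-call identities (strike 290.7356, horizon 3.9959 years):
d₁ = [ln(V₀/D) + (r + σ²/2)T] / (σ√T)
   = [ln(572.2069/290.7356) + (0.0080 + 0.5·0.3519²)·3.9959] / (0.3519·√3.9959)
   = [0.677086 + 0.279381] / 0.703439 = 1.359701
d₂ = d₁ − σ√T = 1.359701 − 0.703439 = 0.656262
N(d₁) = 0.913038,  N(d₂) = 0.744172,  e^(−rT) = 0.968538
E₀ = V₀·N(d₁) − D·e^(−rT)·N(d₂)
   = 572.2069·0.913038 − 290.7356·0.968538·0.744172 = 312.896105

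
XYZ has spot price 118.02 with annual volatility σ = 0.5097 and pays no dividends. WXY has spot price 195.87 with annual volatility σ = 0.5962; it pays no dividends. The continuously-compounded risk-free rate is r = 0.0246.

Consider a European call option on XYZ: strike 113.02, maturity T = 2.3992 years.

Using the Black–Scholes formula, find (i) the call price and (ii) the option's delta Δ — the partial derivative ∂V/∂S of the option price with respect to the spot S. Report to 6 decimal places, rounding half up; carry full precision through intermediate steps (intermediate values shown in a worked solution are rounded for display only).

σ√T = 0.5097·√2.3992 = 0.789492
d₁ = (ln(S/K) + (r+σ²/2)T) / (σ√T) = (ln(118.02/113.02) + (0.0246+0.5097²/2)·2.3992) / 0.789492 = (0.043289 + 0.370669) / 0.789492 = 0.524335
d₂ = d₁ − σ√T = 0.524335 − 0.789492 = -0.265157
e^{−rT} = 0.942688
N(d₁) = 0.699977,  N(d₂) = 0.395444
Call price V = S·N(d₁) − K·e^{−rT}·N(d₂) = 82.611323 − 42.131643 = 40.479680
Δ = N(d₁) = 0.699977

price = 40.479680
Δ = 0.699977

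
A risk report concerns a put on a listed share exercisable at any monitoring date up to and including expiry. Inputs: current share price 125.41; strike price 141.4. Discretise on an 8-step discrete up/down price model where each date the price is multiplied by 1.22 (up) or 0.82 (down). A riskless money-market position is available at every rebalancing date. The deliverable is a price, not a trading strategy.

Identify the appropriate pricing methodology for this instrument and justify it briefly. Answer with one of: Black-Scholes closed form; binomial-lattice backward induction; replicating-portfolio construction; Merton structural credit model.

framework: binomial-lattice backward induction

Key observation: the defining feature is the embedded early-exercise option across 8 discrete dates on the spot-125.41 tree; pricing the strike-141.4 put means working backward with an exercise test at every node.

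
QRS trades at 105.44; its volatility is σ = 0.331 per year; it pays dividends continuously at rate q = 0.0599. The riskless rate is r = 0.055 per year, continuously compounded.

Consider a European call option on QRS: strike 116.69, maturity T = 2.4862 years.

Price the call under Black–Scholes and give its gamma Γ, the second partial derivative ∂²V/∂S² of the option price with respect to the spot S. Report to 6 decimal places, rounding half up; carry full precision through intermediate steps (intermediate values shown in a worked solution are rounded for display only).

σ√T = 0.331·√2.4862 = 0.521910
d₁ = (ln(S/K) + (r−q+σ²/2)T) / (σ√T) = (ln(105.44/116.69) + (0.055−0.0599+0.331²/2)·2.4862) / 0.521910 = (-0.101379 + 0.124013) / 0.521910 = 0.043368
d₂ = d₁ − σ√T = 0.043368 − 0.521910 = -0.478543
e^{−rT} = 0.872196
e^{−qT} = 0.861635
N(d₁) = 0.517296,  N(d₂) = 0.316132
Call price V = S·e^{−qT}·N(d₁) − K·e^{−rT}·N(d₂) = 46.996745 − 32.174829 = 14.821916
φ(d₁) = (1/√(2π))·e^{−d₁²/2} = 0.398567
Γ = e^{−qT}·φ(d₁) / (S·σ·√T) = 0.006241

price = 14.821916
Γ = 0.006241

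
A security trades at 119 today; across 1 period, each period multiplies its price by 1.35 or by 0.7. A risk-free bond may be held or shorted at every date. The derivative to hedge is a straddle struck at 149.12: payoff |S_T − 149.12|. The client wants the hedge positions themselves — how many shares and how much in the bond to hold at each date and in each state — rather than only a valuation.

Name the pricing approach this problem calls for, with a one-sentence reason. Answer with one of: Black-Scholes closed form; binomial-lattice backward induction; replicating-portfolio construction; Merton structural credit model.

Key observation: a price alone would not answer the question — the per-node share/bond construction on the spot-119, 1.35/0.7 tree is required, and only the replicating-portfolio method yields it.

framework: replicating-portfolio construction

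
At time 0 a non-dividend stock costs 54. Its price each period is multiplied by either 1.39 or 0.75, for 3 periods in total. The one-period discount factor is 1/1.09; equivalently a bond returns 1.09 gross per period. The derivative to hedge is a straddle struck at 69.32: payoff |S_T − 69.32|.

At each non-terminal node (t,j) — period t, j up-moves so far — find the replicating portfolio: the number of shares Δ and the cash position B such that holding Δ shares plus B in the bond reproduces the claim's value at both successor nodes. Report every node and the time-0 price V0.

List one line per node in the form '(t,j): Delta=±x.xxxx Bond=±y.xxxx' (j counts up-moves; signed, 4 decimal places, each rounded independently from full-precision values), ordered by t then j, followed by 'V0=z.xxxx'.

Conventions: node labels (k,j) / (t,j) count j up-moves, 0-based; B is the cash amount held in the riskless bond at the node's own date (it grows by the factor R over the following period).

No-arbitrage ⇒ martingale measure with p* = (R−d)/(u−d) = 0.5313.
Payoffs at expiry: V(3,0)=46.5387, V(3,1)=27.0988, V(3,2)=8.9300, V(3,3)=75.7034
  t=2,j=0: stock 30.3750 → up 42.2212 (V=27.0988), down 22.7812 (V=46.5387). Price 33.2213; hedge Δ=-1.0000, bond B=63.5963.
  t=2,j=1: stock 56.2950 → up 78.2500 (V=8.9300), down 42.2212 (V=27.0988). Price 16.0061; hedge Δ=-0.5043, bond B=44.3947.
  t=2,j=2: stock 104.3334 → up 145.0234 (V=75.7034), down 78.2500 (V=8.9300). Price 40.7371; hedge Δ=1.0000, bond B=-63.5963.
  t=1,j=0: stock 40.5000 → up 56.2950 (V=16.0061), down 30.3750 (V=33.2213). Price 22.0878; hedge Δ=-0.6642, bond B=48.9867.
  t=1,j=1: stock 75.0600 → up 104.3334 (V=40.7371), down 56.2950 (V=16.0061). Price 26.7380; hedge Δ=0.5148, bond B=-11.9042.
  t=0,j=0: stock 54.0000 → up 75.0600 (V=26.7380), down 40.5000 (V=22.0878). Price 22.5305; hedge Δ=0.1346, bond B=15.2646.
Sanity check at the root: Δ(0,0)·S0 + B(0,0) reproduces V0 = 22.5305.

(0,0): Delta=0.1346 Bond=15.2646
(1,0): Delta=-0.6642 Bond=48.9867
(1,1): Delta=0.5148 Bond=-11.9042
(2,0): Delta=-1.0000 Bond=63.5963
(2,1): Delta=-0.5043 Bond=44.3947
(2,2): Delta=1.0000 Bond=-63.5963
V0=22.5305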